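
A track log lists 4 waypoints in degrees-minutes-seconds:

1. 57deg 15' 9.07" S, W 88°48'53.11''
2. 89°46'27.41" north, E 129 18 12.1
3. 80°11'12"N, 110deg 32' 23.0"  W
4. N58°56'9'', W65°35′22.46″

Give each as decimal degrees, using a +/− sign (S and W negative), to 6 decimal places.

1. -57.252519, -88.814753
2. 89.774281, 129.303361
3. 80.186667, -110.539722
4. 58.935833, -65.589572

Point 1:
  φ: 57 + 15/60 + 9.07/3600 = 57.2525194
  S → negative
  λ: 48′ + 53.11″ = 48.88517′; 88 + 48.88517/60 = 88.8147528
  W ⇒ negate
Point 2:
  Lat: 89 + 46/60 + 27.41/3600 = 89.7742806
  N → positive
  λ: 129° + 18/60 + 12.1/3600 = 129 + 0.300000 + 0.003361 = 129.3033611
  E → positive
Point 3:
  φ: 80 + 11/60 + 12/3600 = 80.1866667
  N ⇒ keep positive
  Longitude: 110 + 32/60 + 23/3600 = 110.5397222
  W → negative
Point 4:
  Latitude: 58 + 56/60 + 9/3600 = 58.9358333
  N ⇒ keep positive
  Longitude: 35′ + 22.46″ = 35.37433′; 65 + 35.37433/60 = 65.5895722
  hemisphere W, so the sign is −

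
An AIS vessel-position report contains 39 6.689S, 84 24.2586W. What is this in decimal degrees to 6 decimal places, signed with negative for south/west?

-39.111483, -84.404310

Lat: 39 + 6.689/60 = 39.1114833
S ⇒ negate
Lon: 84 + 24.2586/60 = 84.4043100
hemisphere W, so the sign is −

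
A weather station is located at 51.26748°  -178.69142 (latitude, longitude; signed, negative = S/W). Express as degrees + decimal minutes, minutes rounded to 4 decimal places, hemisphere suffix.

Lat: 51° + 0.267480 × 60 = 51° 16.048800′
Longitude is negative → W; |value| = 178.691420
Longitude: fractional part 0.691420 → 41.485200 minutes

51° 16.0488′ N, 178° 41.4852′ W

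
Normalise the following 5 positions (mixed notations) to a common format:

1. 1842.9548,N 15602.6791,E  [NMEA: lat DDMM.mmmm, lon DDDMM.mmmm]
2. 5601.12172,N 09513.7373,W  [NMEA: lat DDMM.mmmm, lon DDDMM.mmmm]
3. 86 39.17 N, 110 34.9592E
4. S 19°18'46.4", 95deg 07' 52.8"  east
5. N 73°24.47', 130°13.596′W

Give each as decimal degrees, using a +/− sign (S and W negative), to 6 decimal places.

Point 1:
  φ: split at 2 digits → 18° and 42.9548′; 18 + 42.9548/60 = 18.7159133
  N → positive
  Longitude: degrees = first 3 digits = 156, minutes = 2.6791; 156 + 2.6791/60 = 156.0446517
  E → positive
Point 2:
  Latitude: split at 2 digits → 56° and 1.12172′; 56 + 1.12172/60 = 56.0186953
  N → positive
  λ: degrees = first 3 digits = 95, minutes = 13.7373; 95 + 13.7373/60 = 95.2289550
  W → negative
Point 3:
  Latitude: 39.17′ = 0.652833°; total 86.6528333
  N ⇒ keep positive
  λ: 110 + 34.9592/60 = 110.5826533
  E ⇒ keep positive
Point 4:
  Latitude: 18′ + 46.4″ = 18.77333′; 19 + 18.77333/60 = 19.3128889
  S → negative
  Longitude: 95° + 7/60 + 52.8/3600 = 95 + 0.116667 + 0.014667 = 95.1313333
  E → positive
Point 5:
  Lat: 73 + 24.47/60 = 73.4078333
  N → positive
  Lon: 130 + 13.596/60 = 130.2266000
  W ⇒ negate

1. 18.715913, 156.044652
2. 56.018695, -95.228955
3. 86.652833, 110.582653
4. -19.312889, 95.131333
5. 73.407833, -130.226600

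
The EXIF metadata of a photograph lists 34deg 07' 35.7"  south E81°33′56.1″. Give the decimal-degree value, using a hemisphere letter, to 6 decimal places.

φ: 34° + 7/60 + 35.7/3600 = 34 + 0.116667 + 0.009917 = 34.1265833
Longitude: 81 + 33/60 + 56.1/3600 = 81.5655833

34.126583° S, 81.565583° E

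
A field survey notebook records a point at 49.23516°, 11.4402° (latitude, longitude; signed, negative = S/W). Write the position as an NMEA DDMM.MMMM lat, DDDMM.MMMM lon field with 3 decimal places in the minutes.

φ: fractional part 0.235160 → 14.10960 minutes
Lon: minutes = (11.440200 − 11) × 60 = 26.41200

4914.110,N / 01126.412,E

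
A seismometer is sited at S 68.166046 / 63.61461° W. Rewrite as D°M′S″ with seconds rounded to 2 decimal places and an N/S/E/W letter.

68°09′57.77″ S, 63°36′52.60″ W

Lat: 0.166046° → 9.96276′; 0.96276 × 60 = 57.7656″
Longitude: 0.614610° → 36.87660′; 0.87660 × 60 = 52.5960″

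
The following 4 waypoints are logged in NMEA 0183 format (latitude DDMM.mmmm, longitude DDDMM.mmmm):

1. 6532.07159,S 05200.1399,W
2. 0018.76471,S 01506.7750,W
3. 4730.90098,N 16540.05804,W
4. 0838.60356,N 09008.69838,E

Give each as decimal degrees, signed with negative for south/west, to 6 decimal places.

1. -65.534527, -52.002332
2. -0.312745, -15.112917
3. 47.515016, -165.667634
4. 8.643393, 90.144973

Point 1:
  Lat: split at 2 digits → 65° and 32.07159′; 65 + 32.07159/60 = 65.5345265
  S → negative
  λ: split at 3 digits → 052° and 0.1399′; 52 + 0.1399/60 = 52.0023317
  W ⇒ negate
Point 2:
  φ: degrees = first 2 digits = 0, minutes = 18.76471; 0 + 18.76471/60 = 0.3127452
  hemisphere S, so the sign is −
  Lon: degrees = first 3 digits = 15, minutes = 6.775; 15 + 6.775/60 = 15.1129167
  hemisphere W, so the sign is −
Point 3:
  Lat: degrees = first 2 digits = 47, minutes = 30.90098; 47 + 30.90098/60 = 47.5150163
  N ⇒ keep positive
  λ: degrees = first 3 digits = 165, minutes = 40.05804; 165 + 40.05804/60 = 165.6676340
  W ⇒ negate
Point 4:
  Lat: split at 2 digits → 08° and 38.60356′; 8 + 38.60356/60 = 8.6433927
  N → positive
  λ: split at 3 digits → 090° and 8.69838′; 90 + 8.69838/60 = 90.1449730
  E ⇒ keep positive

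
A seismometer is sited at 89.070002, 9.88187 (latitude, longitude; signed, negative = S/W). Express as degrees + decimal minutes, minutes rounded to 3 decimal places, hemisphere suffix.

89° 4.200′ N, 9° 52.912′ E

Lat: 89° + 0.070002 × 60 = 89° 4.20012′
λ: minutes = (9.881870 − 9) × 60 = 52.91220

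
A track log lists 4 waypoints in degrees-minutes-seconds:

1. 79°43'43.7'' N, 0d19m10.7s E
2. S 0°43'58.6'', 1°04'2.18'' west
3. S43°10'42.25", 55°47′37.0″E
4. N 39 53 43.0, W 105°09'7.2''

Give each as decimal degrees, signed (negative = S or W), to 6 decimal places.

Point 1:
  φ: 79° + 43/60 + 43.7/3600 = 79 + 0.716667 + 0.012139 = 79.7288056
  N → positive
  Lon: 0 + 19/60 + 10.7/3600 = 0.3196389
  E → positive
Point 2:
  Latitude: 0 + 43/60 + 58.6/3600 = 0.7329444
  S ⇒ negate
  Lon: 1° + 4/60 + 2.18/3600 = 1 + 0.066667 + 0.000606 = 1.0672722
  W → negative
Point 3:
  Latitude: 43 + 10/60 + 42.25/3600 = 43.1784028
  hemisphere S, so the sign is −
  Lon: 55 + 47/60 + 37/3600 = 55.7936111
  E ⇒ keep positive
Point 4:
  Lat: 39 + 53/60 + 43/3600 = 39.8952778
  N ⇒ keep positive
  Longitude: 9′ + 7.2″ = 9.12000′; 105 + 9.12000/60 = 105.1520000
  W → negative

1. 79.728806, 0.319639
2. -0.732944, -1.067272
3. -43.178403, 55.793611
4. 39.895278, -105.152000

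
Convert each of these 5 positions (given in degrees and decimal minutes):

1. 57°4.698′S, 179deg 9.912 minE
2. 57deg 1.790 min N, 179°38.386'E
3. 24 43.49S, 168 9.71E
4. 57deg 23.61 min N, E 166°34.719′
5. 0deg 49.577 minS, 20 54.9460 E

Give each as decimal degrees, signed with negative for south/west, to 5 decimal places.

Point 1:
  φ: 57 + 4.698/60 = 57.078300
  hemisphere S, so the sign is −
  λ: 179 + 9.912/60 = 179.165200
  E → positive
Point 2:
  Latitude: 57 + 1.79/60 = 57.029833
  N → positive
  Lon: 38.386′ = 0.639767°; total 179.639767
  E → positive
Point 3:
  Latitude: 24 + 43.49/60 = 24.724833
  S → negative
  λ: 9.71′ = 0.161833°; total 168.161833
  E ⇒ keep positive
Point 4:
  Latitude: 23.61′ = 0.393500°; total 57.393500
  N → positive
  λ: 166 + 34.719/60 = 166.578650
  E ⇒ keep positive
Point 5:
  Lat: 49.577′ = 0.826283°; total 0.826283
  S → negative
  λ: 20 + 54.946/60 = 20.915767
  E ⇒ keep positive

1. -57.07830, 179.16520
2. 57.02983, 179.63977
3. -24.72483, 168.16183
4. 57.39350, 166.57865
5. -0.82628, 20.91577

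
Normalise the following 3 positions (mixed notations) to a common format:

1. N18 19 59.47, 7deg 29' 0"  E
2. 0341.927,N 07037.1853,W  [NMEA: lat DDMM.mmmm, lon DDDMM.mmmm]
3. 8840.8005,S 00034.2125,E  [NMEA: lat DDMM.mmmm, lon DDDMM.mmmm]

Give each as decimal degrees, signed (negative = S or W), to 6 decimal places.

1. 18.333186, 7.483333
2. 3.698783, -70.619755
3. -88.680008, 0.570208

Point 1:
  Latitude: 18° + 19/60 + 59.47/3600 = 18 + 0.316667 + 0.016519 = 18.3331861
  N → positive
  λ: 29′ + 0″ = 29.00000′; 7 + 29.00000/60 = 7.4833333
  E → positive
Point 2:
  φ: degrees = first 2 digits = 3, minutes = 41.927; 3 + 41.927/60 = 3.6987833
  N → positive
  λ: degrees = first 3 digits = 70, minutes = 37.1853; 70 + 37.1853/60 = 70.6197550
  W → negative
Point 3:
  Latitude: degrees = first 2 digits = 88, minutes = 40.8005; 88 + 40.8005/60 = 88.6800083
  S ⇒ negate
  Lon: degrees = first 3 digits = 0, minutes = 34.2125; 0 + 34.2125/60 = 0.5702083
  E → positive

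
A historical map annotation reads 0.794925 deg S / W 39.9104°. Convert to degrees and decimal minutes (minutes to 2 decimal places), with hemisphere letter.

Lat: minutes = (0.794925 − 0) × 60 = 47.6955
Lon: fractional part 0.910400 → 54.6240 minutes

0° 47.70′ S, 39° 54.62′ W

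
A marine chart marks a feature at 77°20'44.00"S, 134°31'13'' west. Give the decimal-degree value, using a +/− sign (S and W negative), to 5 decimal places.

-77.34556, -134.52028

Lat: 77° + 20/60 + 44/3600 = 77 + 0.333333 + 0.012222 = 77.345556
S ⇒ negate
Longitude: 31′ + 13″ = 31.21667′; 134 + 31.21667/60 = 134.520278
W → negative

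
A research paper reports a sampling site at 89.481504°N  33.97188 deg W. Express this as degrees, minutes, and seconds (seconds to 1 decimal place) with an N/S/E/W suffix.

89°28′53.4″ N, 33°58′18.8″ W

Lat: 0.481504° → 28.89024′; 0.89024 × 60 = 53.414″
Longitude: 0.971880 × 60 = 58.31280′ → 58′, remainder × 60 = 18.768″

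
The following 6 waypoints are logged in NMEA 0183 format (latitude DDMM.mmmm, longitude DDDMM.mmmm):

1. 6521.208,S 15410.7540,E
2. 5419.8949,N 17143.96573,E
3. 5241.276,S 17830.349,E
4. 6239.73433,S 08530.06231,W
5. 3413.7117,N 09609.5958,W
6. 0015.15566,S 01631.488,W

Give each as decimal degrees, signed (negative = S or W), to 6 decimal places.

Point 1:
  Latitude: split at 2 digits → 65° and 21.208′; 65 + 21.208/60 = 65.3534667
  S ⇒ negate
  Longitude: split at 3 digits → 154° and 10.754′; 154 + 10.754/60 = 154.1792333
  E ⇒ keep positive
Point 2:
  φ: split at 2 digits → 54° and 19.8949′; 54 + 19.8949/60 = 54.3315817
  N ⇒ keep positive
  Lon: split at 3 digits → 171° and 43.96573′; 171 + 43.96573/60 = 171.7327622
  E ⇒ keep positive
Point 3:
  Latitude: split at 2 digits → 52° and 41.276′; 52 + 41.276/60 = 52.6879333
  S ⇒ negate
  λ: split at 3 digits → 178° and 30.349′; 178 + 30.349/60 = 178.5058167
  E ⇒ keep positive
Point 4:
  Latitude: split at 2 digits → 62° and 39.73433′; 62 + 39.73433/60 = 62.6622388
  hemisphere S, so the sign is −
  λ: split at 3 digits → 085° and 30.06231′; 85 + 30.06231/60 = 85.5010385
  hemisphere W, so the sign is −
Point 5:
  Lat: split at 2 digits → 34° and 13.7117′; 34 + 13.7117/60 = 34.2285283
  N ⇒ keep positive
  λ: degrees = first 3 digits = 96, minutes = 9.5958; 96 + 9.5958/60 = 96.1599300
  W → negative
Point 6:
  Latitude: degrees = first 2 digits = 0, minutes = 15.15566; 0 + 15.15566/60 = 0.2525943
  S ⇒ negate
  λ: degrees = first 3 digits = 16, minutes = 31.488; 16 + 31.488/60 = 16.5248000
  W → negative

1. -65.353467, 154.179233
2. 54.331582, 171.732762
3. -52.687933, 178.505817
4. -62.662239, -85.501039
5. 34.228528, -96.159930
6. -0.252594, -16.524800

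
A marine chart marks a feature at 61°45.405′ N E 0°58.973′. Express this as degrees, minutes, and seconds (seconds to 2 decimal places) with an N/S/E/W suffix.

Latitude: 45.40500′ → 45′ and 0.40500 × 60 = 24.3000″
Longitude: 58.97300′ → 58′ and 0.97300 × 60 = 58.3800″

61°45′24.30″ N, 0°58′58.38″ E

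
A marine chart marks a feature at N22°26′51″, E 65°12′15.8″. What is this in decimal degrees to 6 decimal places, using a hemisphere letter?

22.447500° N, 65.204389° E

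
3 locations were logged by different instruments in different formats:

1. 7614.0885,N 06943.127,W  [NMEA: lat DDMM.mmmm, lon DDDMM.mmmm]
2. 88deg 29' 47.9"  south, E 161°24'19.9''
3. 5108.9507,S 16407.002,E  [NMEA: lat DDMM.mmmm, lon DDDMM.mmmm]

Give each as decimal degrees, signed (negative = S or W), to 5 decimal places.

Point 1:
  Lat: degrees = first 2 digits = 76, minutes = 14.0885; 76 + 14.0885/60 = 76.234808
  N → positive
  Lon: degrees = first 3 digits = 69, minutes = 43.127; 69 + 43.127/60 = 69.718783
  W → negative
Point 2:
  Lat: 88 + 29/60 + 47.9/3600 = 88.496639
  S ⇒ negate
  Longitude: 24′ + 19.9″ = 24.33167′; 161 + 24.33167/60 = 161.405528
  E → positive
Point 3:
  Lat: degrees = first 2 digits = 51, minutes = 8.9507; 51 + 8.9507/60 = 51.149178
  S ⇒ negate
  Lon: split at 3 digits → 164° and 7.002′; 164 + 7.002/60 = 164.116700
  E ⇒ keep positive

1. 76.23481, -69.71878
2. -88.49664, 161.40553
3. -51.14918, 164.11670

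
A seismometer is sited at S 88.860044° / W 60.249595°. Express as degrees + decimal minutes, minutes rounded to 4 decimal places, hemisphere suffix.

88° 51.6026′ S, 60° 14.9757′ W

Lat: fractional part 0.860044 → 51.602640 minutes
λ: 60° + 0.249595 × 60 = 60° 14.975700′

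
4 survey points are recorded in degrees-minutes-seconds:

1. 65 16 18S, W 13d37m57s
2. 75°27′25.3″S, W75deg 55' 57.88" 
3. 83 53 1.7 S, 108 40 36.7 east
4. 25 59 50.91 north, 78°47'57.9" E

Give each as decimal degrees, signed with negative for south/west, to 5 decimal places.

1. -65.27167, -13.63250
2. -75.45703, -75.93274
3. -83.88381, 108.67686
4. 25.99748, 78.79942

Point 1:
  Latitude: 16′ + 18″ = 16.30000′; 65 + 16.30000/60 = 65.271667
  hemisphere S, so the sign is −
  λ: 13° + 37/60 + 57/3600 = 13 + 0.616667 + 0.015833 = 13.632500
  W ⇒ negate
Point 2:
  Lat: 75 + 27/60 + 25.3/3600 = 75.457028
  hemisphere S, so the sign is −
  λ: 75° + 55/60 + 57.88/3600 = 75 + 0.916667 + 0.016078 = 75.932744
  hemisphere W, so the sign is −
Point 3:
  φ: 83 + 53/60 + 1.7/3600 = 83.883806
  S ⇒ negate
  Lon: 40′ + 36.7″ = 40.61167′; 108 + 40.61167/60 = 108.676861
  E → positive
Point 4:
  φ: 59′ + 50.91″ = 59.84850′; 25 + 59.84850/60 = 25.997475
  N ⇒ keep positive
  λ: 47′ + 57.9″ = 47.96500′; 78 + 47.96500/60 = 78.799417
  E ⇒ keep positive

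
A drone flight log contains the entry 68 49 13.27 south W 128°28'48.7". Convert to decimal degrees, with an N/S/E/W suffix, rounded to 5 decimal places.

68.82035° S, 128.48019° W

Latitude: 68° + 49/60 + 13.27/3600 = 68 + 0.816667 + 0.003686 = 68.820353
Lon: 28′ + 48.7″ = 28.81167′; 128 + 28.81167/60 = 128.480194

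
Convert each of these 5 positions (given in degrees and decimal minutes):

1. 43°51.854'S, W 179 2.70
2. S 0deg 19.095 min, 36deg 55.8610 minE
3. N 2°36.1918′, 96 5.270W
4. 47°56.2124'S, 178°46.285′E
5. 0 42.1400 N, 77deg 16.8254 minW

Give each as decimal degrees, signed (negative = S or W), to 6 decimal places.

1. -43.864233, -179.045000
2. -0.318250, 36.931017
3. 2.603197, -96.087833
4. -47.936873, 178.771417
5. 0.702333, -77.280423

Point 1:
  φ: 43 + 51.854/60 = 43.8642333
  hemisphere S, so the sign is −
  Lon: 2.7′ = 0.045000°; total 179.0450000
  hemisphere W, so the sign is −
Point 2:
  φ: 0 + 19.095/60 = 0.3182500
  S → negative
  Lon: 36 + 55.861/60 = 36.9310167
  E → positive
Point 3:
  φ: 36.1918′ = 0.603197°; total 2.6031967
  N → positive
  Lon: 5.27′ = 0.087833°; total 96.0878333
  W ⇒ negate
Point 4:
  Lat: 56.2124′ = 0.936873°; total 47.9368733
  hemisphere S, so the sign is −
  λ: 46.285′ = 0.771417°; total 178.7714167
  E ⇒ keep positive
Point 5:
  Lat: 0 + 42.14/60 = 0.7023333
  N ⇒ keep positive
  λ: 77 + 16.8254/60 = 77.2804233
  W → negative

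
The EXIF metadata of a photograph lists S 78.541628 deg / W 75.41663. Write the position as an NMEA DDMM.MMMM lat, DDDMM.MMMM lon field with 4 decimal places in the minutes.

7832.4977,S / 07524.9978,W

Latitude: minutes = (78.541628 − 78) × 60 = 32.497680
λ: 75° + 0.416630 × 60 = 75° 24.997800′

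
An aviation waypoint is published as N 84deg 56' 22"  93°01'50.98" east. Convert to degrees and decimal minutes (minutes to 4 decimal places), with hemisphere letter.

84° 56.3667′ N, 93° 1.8497′ E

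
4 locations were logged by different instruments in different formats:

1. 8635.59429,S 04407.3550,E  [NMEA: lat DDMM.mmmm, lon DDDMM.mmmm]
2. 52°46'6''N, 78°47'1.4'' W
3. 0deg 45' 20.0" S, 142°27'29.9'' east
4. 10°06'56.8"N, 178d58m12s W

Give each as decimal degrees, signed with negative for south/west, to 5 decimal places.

Point 1:
  Lat: degrees = first 2 digits = 86, minutes = 35.59429; 86 + 35.59429/60 = 86.593238
  S ⇒ negate
  λ: degrees = first 3 digits = 44, minutes = 7.355; 44 + 7.355/60 = 44.122583
  E → positive
Point 2:
  φ: 46′ + 6″ = 46.10000′; 52 + 46.10000/60 = 52.768333
  N → positive
  Lon: 47′ + 1.4″ = 47.02333′; 78 + 47.02333/60 = 78.783722
  W → negative
Point 3:
  Lat: 45′ + 20″ = 45.33333′; 0 + 45.33333/60 = 0.755556
  hemisphere S, so the sign is −
  Lon: 27′ + 29.9″ = 27.49833′; 142 + 27.49833/60 = 142.458306
  E → positive
Point 4:
  Lat: 6′ + 56.8″ = 6.94667′; 10 + 6.94667/60 = 10.115778
  N ⇒ keep positive
  Lon: 58′ + 12″ = 58.20000′; 178 + 58.20000/60 = 178.970000
  hemisphere W, so the sign is −

1. -86.59324, 44.12258
2. 52.76833, -78.78372
3. -0.75556, 142.45831
4. 10.11578, -178.97000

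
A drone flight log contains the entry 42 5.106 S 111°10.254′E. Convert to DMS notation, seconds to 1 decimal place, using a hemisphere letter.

42°05′6.4″ S, 111°10′15.2″ E

Latitude: fractional minutes 0.10600 × 60 = 6.360″
Longitude: 10.25400′ → 10′ and 0.25400 × 60 = 15.240″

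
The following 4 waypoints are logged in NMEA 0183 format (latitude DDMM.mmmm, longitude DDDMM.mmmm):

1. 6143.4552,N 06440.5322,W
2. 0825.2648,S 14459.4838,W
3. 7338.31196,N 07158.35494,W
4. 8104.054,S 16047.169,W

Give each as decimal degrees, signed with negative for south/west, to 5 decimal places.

1. 61.72425, -64.67554
2. -8.42108, -144.99140
3. 73.63853, -71.97258
4. -81.06757, -160.78615

Point 1:
  φ: split at 2 digits → 61° and 43.4552′; 61 + 43.4552/60 = 61.724253
  N → positive
  λ: split at 3 digits → 064° and 40.5322′; 64 + 40.5322/60 = 64.675537
  hemisphere W, so the sign is −
Point 2:
  Latitude: split at 2 digits → 08° and 25.2648′; 8 + 25.2648/60 = 8.421080
  S → negative
  Lon: degrees = first 3 digits = 144, minutes = 59.4838; 144 + 59.4838/60 = 144.991397
  hemisphere W, so the sign is −
Point 3:
  φ: degrees = first 2 digits = 73, minutes = 38.31196; 73 + 38.31196/60 = 73.638533
  N ⇒ keep positive
  Lon: degrees = first 3 digits = 71, minutes = 58.35494; 71 + 58.35494/60 = 71.972582
  W → negative
Point 4:
  Lat: degrees = first 2 digits = 81, minutes = 4.054; 81 + 4.054/60 = 81.067567
  hemisphere S, so the sign is −
  λ: degrees = first 3 digits = 160, minutes = 47.169; 160 + 47.169/60 = 160.786150
  hemisphere W, so the sign is −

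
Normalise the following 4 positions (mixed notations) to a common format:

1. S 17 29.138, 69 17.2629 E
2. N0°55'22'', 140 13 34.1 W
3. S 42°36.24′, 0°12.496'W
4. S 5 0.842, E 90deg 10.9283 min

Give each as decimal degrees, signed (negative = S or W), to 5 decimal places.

1. -17.48563, 69.28772
2. 0.92278, -140.22614
3. -42.60400, -0.20827
4. -5.01403, 90.18214

Point 1:
  Latitude: 29.138′ = 0.485633°; total 17.485633
  S → negative
  λ: 17.2629′ = 0.287715°; total 69.287715
  E → positive
Point 2:
  Latitude: 55′ + 22″ = 55.36667′; 0 + 55.36667/60 = 0.922778
  N ⇒ keep positive
  Lon: 13′ + 34.1″ = 13.56833′; 140 + 13.56833/60 = 140.226139
  W ⇒ negate
Point 3:
  φ: 42 + 36.24/60 = 42.604000
  S → negative
  Longitude: 12.496′ = 0.208267°; total 0.208267
  hemisphere W, so the sign is −
Point 4:
  Latitude: 0.842′ = 0.014033°; total 5.014033
  hemisphere S, so the sign is −
  Lon: 90 + 10.9283/60 = 90.182138
  E → positive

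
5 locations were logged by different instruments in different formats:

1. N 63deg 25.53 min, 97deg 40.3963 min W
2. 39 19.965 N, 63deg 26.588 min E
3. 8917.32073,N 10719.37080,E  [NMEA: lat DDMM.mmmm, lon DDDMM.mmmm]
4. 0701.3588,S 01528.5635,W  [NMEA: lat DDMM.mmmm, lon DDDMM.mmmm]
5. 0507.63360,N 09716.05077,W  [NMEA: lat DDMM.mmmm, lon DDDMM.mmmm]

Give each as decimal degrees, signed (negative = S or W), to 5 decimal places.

Point 1:
  φ: 25.53′ = 0.425500°; total 63.425500
  N → positive
  Longitude: 97 + 40.3963/60 = 97.673272
  W ⇒ negate
Point 2:
  Latitude: 39 + 19.965/60 = 39.332750
  N → positive
  λ: 26.588′ = 0.443133°; total 63.443133
  E → positive
Point 3:
  Lat: split at 2 digits → 89° and 17.32073′; 89 + 17.32073/60 = 89.288679
  N ⇒ keep positive
  Lon: degrees = first 3 digits = 107, minutes = 19.3708; 107 + 19.3708/60 = 107.322847
  E → positive
Point 4:
  Latitude: degrees = first 2 digits = 7, minutes = 1.3588; 7 + 1.3588/60 = 7.022647
  S ⇒ negate
  Lon: split at 3 digits → 015° and 28.5635′; 15 + 28.5635/60 = 15.476058
  W ⇒ negate
Point 5:
  Lat: split at 2 digits → 05° and 7.6336′; 5 + 7.6336/60 = 5.127227
  N ⇒ keep positive
  λ: split at 3 digits → 097° and 16.05077′; 97 + 16.05077/60 = 97.267513
  hemisphere W, so the sign is −

1. 63.42550, -97.67327
2. 39.33275, 63.44313
3. 89.28868, 107.32285
4. -7.02265, -15.47606
5. 5.12723, -97.26751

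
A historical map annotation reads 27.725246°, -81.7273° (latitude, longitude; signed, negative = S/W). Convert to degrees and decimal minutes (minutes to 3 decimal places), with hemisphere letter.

27° 43.515′ N, 81° 43.638′ W

φ: minutes = (27.725246 − 27) × 60 = 43.51476
Longitude is negative → W; |value| = 81.727300
λ: fractional part 0.727300 → 43.63800 minutes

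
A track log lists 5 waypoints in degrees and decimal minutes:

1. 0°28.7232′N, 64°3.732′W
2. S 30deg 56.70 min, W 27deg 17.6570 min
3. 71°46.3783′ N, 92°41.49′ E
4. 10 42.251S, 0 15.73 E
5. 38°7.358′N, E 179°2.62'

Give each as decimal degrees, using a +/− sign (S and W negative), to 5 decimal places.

Point 1:
  Lat: 0 + 28.7232/60 = 0.478720
  N → positive
  Lon: 64 + 3.732/60 = 64.062200
  W → negative
Point 2:
  Latitude: 56.7′ = 0.945000°; total 30.945000
  S ⇒ negate
  Lon: 27 + 17.657/60 = 27.294283
  hemisphere W, so the sign is −
Point 3:
  φ: 71 + 46.3783/60 = 71.772972
  N → positive
  Longitude: 41.49′ = 0.691500°; total 92.691500
  E ⇒ keep positive
Point 4:
  Latitude: 10 + 42.251/60 = 10.704183
  S → negative
  λ: 0 + 15.73/60 = 0.262167
  E ⇒ keep positive
Point 5:
  φ: 38 + 7.358/60 = 38.122633
  N ⇒ keep positive
  Lon: 2.62′ = 0.043667°; total 179.043667
  E → positive

1. 0.47872, -64.06220
2. -30.94500, -27.29428
3. 71.77297, 92.69150
4. -10.70418, 0.26217
5. 38.12263, 179.04367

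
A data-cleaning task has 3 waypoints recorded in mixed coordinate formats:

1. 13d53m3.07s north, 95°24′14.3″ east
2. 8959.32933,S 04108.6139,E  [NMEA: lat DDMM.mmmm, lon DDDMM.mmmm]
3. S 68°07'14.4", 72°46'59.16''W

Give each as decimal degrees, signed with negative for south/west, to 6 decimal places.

1. 13.884186, 95.403972
2. -89.988822, 41.143565
3. -68.120667, -72.783100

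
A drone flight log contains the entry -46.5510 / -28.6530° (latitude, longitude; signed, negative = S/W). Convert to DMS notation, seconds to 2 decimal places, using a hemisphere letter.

46°33′3.60″ S, 28°39′10.80″ W

Latitude is negative → S; |value| = 46.551000
Lat: 0.551000° → 33.06000′; 0.06000 × 60 = 3.6000″
Longitude is negative → W; |value| = 28.653000
Lon: 0.653000 × 60 = 39.18000′ → 39′, remainder × 60 = 10.8000″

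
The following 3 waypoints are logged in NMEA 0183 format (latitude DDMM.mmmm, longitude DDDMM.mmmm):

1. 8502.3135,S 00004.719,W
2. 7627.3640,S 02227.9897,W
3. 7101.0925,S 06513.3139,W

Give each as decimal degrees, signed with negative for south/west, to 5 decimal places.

Point 1:
  φ: degrees = first 2 digits = 85, minutes = 2.3135; 85 + 2.3135/60 = 85.038558
  S ⇒ negate
  Longitude: degrees = first 3 digits = 0, minutes = 4.719; 0 + 4.719/60 = 0.078650
  W ⇒ negate
Point 2:
  φ: degrees = first 2 digits = 76, minutes = 27.364; 76 + 27.364/60 = 76.456067
  hemisphere S, so the sign is −
  λ: degrees = first 3 digits = 22, minutes = 27.9897; 22 + 27.9897/60 = 22.466495
  hemisphere W, so the sign is −
Point 3:
  Lat: split at 2 digits → 71° and 1.0925′; 71 + 1.0925/60 = 71.018208
  S → negative
  Longitude: degrees = first 3 digits = 65, minutes = 13.3139; 65 + 13.3139/60 = 65.221898
  W → negative

1. -85.03856, -0.07865
2. -76.45607, -22.46650
3. -71.01821, -65.22190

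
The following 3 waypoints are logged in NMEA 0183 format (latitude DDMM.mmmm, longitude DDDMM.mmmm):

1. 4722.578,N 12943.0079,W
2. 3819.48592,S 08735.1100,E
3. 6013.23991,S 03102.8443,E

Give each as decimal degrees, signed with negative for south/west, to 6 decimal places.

Point 1:
  Latitude: split at 2 digits → 47° and 22.578′; 47 + 22.578/60 = 47.3763000
  N ⇒ keep positive
  Longitude: split at 3 digits → 129° and 43.0079′; 129 + 43.0079/60 = 129.7167983
  W ⇒ negate
Point 2:
  φ: split at 2 digits → 38° and 19.48592′; 38 + 19.48592/60 = 38.3247653
  S ⇒ negate
  Lon: split at 3 digits → 087° and 35.11′; 87 + 35.11/60 = 87.5851667
  E ⇒ keep positive
Point 3:
  Latitude: degrees = first 2 digits = 60, minutes = 13.23991; 60 + 13.23991/60 = 60.2206652
  S ⇒ negate
  Longitude: degrees = first 3 digits = 31, minutes = 2.8443; 31 + 2.8443/60 = 31.0474050
  E → positive

1. 47.376300, -129.716798
2. -38.324765, 87.585167
3. -60.220665, 31.047405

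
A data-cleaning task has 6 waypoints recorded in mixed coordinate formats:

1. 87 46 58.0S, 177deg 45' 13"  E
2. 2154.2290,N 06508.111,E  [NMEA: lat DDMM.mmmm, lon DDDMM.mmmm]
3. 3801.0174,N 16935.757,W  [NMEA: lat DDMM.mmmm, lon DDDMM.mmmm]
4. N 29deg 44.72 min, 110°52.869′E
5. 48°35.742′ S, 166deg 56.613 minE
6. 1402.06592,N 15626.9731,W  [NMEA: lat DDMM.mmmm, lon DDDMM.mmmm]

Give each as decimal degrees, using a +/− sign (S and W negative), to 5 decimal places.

Point 1:
  Latitude: 87 + 46/60 + 58/3600 = 87.782778
  hemisphere S, so the sign is −
  Lon: 177 + 45/60 + 13/3600 = 177.753611
  E ⇒ keep positive
Point 2:
  φ: split at 2 digits → 21° and 54.229′; 21 + 54.229/60 = 21.903817
  N ⇒ keep positive
  Longitude: degrees = first 3 digits = 65, minutes = 8.111; 65 + 8.111/60 = 65.135183
  E ⇒ keep positive
Point 3:
  Latitude: split at 2 digits → 38° and 1.0174′; 38 + 1.0174/60 = 38.016957
  N → positive
  Longitude: degrees = first 3 digits = 169, minutes = 35.757; 169 + 35.757/60 = 169.595950
  W → negative
Point 4:
  Latitude: 44.72′ = 0.745333°; total 29.745333
  N → positive
  λ: 52.869′ = 0.881150°; total 110.881150
  E ⇒ keep positive
Point 5:
  φ: 48 + 35.742/60 = 48.595700
  S → negative
  λ: 166 + 56.613/60 = 166.943550
  E ⇒ keep positive
Point 6:
  Lat: split at 2 digits → 14° and 2.06592′; 14 + 2.06592/60 = 14.034432
  N ⇒ keep positive
  Longitude: split at 3 digits → 156° and 26.9731′; 156 + 26.9731/60 = 156.449552
  hemisphere W, so the sign is −

1. -87.78278, 177.75361
2. 21.90382, 65.13518
3. 38.01696, -169.59595
4. 29.74533, 110.88115
5. -48.59570, 166.94355
6. 14.03443, -156.44955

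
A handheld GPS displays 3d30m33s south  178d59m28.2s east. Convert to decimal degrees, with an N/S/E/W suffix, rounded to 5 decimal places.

Lat: 3° + 30/60 + 33/3600 = 3 + 0.500000 + 0.009167 = 3.509167
λ: 178° + 59/60 + 28.2/3600 = 178 + 0.983333 + 0.007833 = 178.991167

3.50917° S, 178.99117° E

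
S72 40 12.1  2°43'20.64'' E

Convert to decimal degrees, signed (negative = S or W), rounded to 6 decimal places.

φ: 40′ + 12.1″ = 40.20167′; 72 + 40.20167/60 = 72.6700278
hemisphere S, so the sign is −
λ: 2° + 43/60 + 20.64/3600 = 2 + 0.716667 + 0.005733 = 2.7224000
E ⇒ keep positive

-72.670028, 2.722400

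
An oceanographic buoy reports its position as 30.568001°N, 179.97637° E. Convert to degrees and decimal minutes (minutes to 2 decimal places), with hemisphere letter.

30° 34.08′ N, 179° 58.58′ E

Latitude: minutes = (30.568001 − 30) × 60 = 34.0801
λ: 179° + 0.976370 × 60 = 179° 58.5822′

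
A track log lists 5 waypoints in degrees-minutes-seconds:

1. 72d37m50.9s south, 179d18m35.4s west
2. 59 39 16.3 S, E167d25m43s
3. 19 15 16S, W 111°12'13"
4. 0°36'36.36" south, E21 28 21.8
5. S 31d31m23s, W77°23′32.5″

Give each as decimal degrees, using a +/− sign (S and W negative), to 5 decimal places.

1. -72.63081, -179.30983
2. -59.65453, 167.42861
3. -19.25444, -111.20361
4. -0.61010, 21.47272
5. -31.52306, -77.39236

Point 1:
  φ: 72° + 37/60 + 50.9/3600 = 72 + 0.616667 + 0.014139 = 72.630806
  hemisphere S, so the sign is −
  λ: 179° + 18/60 + 35.4/3600 = 179 + 0.300000 + 0.009833 = 179.309833
  hemisphere W, so the sign is −
Point 2:
  Latitude: 59 + 39/60 + 16.3/3600 = 59.654528
  S → negative
  λ: 25′ + 43″ = 25.71667′; 167 + 25.71667/60 = 167.428611
  E ⇒ keep positive
Point 3:
  Latitude: 19 + 15/60 + 16/3600 = 19.254444
  S ⇒ negate
  λ: 111° + 12/60 + 13/3600 = 111 + 0.200000 + 0.003611 = 111.203611
  W → negative
Point 4:
  Lat: 0 + 36/60 + 36.36/3600 = 0.610100
  S ⇒ negate
  λ: 28′ + 21.8″ = 28.36333′; 21 + 28.36333/60 = 21.472722
  E ⇒ keep positive
Point 5:
  Lat: 31′ + 23″ = 31.38333′; 31 + 31.38333/60 = 31.523056
  S → negative
  Longitude: 77 + 23/60 + 32.5/3600 = 77.392361
  W → negative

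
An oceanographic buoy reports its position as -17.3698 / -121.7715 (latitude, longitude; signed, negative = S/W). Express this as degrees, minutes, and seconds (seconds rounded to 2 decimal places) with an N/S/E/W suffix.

Latitude is negative → S; |value| = 17.369800
Latitude: 0.369800 × 60 = 22.18800′ → 22′, remainder × 60 = 11.2800″
Longitude is negative → W; |value| = 121.771500
Lon: 0.771500° → 46.29000′; 0.29000 × 60 = 17.4000″

17°22′11.28″ S, 121°46′17.40″ W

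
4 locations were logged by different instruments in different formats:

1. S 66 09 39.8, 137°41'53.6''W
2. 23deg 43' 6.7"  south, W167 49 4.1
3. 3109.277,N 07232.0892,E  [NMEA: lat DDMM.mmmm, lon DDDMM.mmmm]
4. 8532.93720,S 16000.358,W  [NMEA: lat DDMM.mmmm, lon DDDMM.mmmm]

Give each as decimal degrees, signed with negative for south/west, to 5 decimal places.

Point 1:
  Lat: 9′ + 39.8″ = 9.66333′; 66 + 9.66333/60 = 66.161056
  S ⇒ negate
  Lon: 137 + 41/60 + 53.6/3600 = 137.698222
  W → negative
Point 2:
  φ: 23 + 43/60 + 6.7/3600 = 23.718528
  S → negative
  Longitude: 49′ + 4.1″ = 49.06833′; 167 + 49.06833/60 = 167.817806
  W → negative
Point 3:
  Latitude: degrees = first 2 digits = 31, minutes = 9.277; 31 + 9.277/60 = 31.154617
  N → positive
  Lon: split at 3 digits → 072° and 32.0892′; 72 + 32.0892/60 = 72.534820
  E ⇒ keep positive
Point 4:
  Latitude: degrees = first 2 digits = 85, minutes = 32.9372; 85 + 32.9372/60 = 85.548953
  S ⇒ negate
  Longitude: degrees = first 3 digits = 160, minutes = 0.358; 160 + 0.358/60 = 160.005967
  hemisphere W, so the sign is −

1. -66.16106, -137.69822
2. -23.71853, -167.81781
3. 31.15462, 72.53482
4. -85.54895, -160.00597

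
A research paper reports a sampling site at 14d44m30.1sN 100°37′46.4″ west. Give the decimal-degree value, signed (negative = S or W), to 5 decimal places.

φ: 14° + 44/60 + 30.1/3600 = 14 + 0.733333 + 0.008361 = 14.741694
N ⇒ keep positive
Lon: 37′ + 46.4″ = 37.77333′; 100 + 37.77333/60 = 100.629556
W ⇒ negate

14.74169, -100.62956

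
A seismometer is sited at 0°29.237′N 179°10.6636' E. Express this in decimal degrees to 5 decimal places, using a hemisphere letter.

0.48728° N, 179.17773° E

Latitude: 0 + 29.237/60 = 0.487283
Longitude: 10.6636′ = 0.177727°; total 179.177727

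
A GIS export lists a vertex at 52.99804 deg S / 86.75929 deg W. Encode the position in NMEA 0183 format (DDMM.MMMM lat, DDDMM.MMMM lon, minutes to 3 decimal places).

φ: minutes = (52.998040 − 52) × 60 = 59.88240
Longitude: minutes = (86.759290 − 86) × 60 = 45.55740

5259.882,S / 08645.557,W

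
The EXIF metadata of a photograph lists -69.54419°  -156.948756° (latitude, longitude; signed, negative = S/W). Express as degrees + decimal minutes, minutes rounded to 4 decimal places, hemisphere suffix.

69° 32.6514′ S, 156° 56.9254′ W

Latitude is negative → S; |value| = 69.544190
φ: fractional part 0.544190 → 32.651400 minutes
Longitude is negative → W; |value| = 156.948756
λ: minutes = (156.948756 − 156) × 60 = 56.925360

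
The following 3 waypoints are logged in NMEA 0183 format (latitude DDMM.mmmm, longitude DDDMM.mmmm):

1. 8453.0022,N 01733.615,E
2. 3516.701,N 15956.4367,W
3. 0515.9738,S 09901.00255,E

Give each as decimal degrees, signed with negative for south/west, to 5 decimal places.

Point 1:
  Lat: degrees = first 2 digits = 84, minutes = 53.0022; 84 + 53.0022/60 = 84.883370
  N ⇒ keep positive
  λ: degrees = first 3 digits = 17, minutes = 33.615; 17 + 33.615/60 = 17.560250
  E ⇒ keep positive
Point 2:
  Lat: split at 2 digits → 35° and 16.701′; 35 + 16.701/60 = 35.278350
  N → positive
  Longitude: degrees = first 3 digits = 159, minutes = 56.4367; 159 + 56.4367/60 = 159.940612
  hemisphere W, so the sign is −
Point 3:
  Latitude: degrees = first 2 digits = 5, minutes = 15.9738; 5 + 15.9738/60 = 5.266230
  S ⇒ negate
  Longitude: split at 3 digits → 099° and 1.00255′; 99 + 1.00255/60 = 99.016709
  E → positive

1. 84.88337, 17.56025
2. 35.27835, -159.94061
3. -5.26623, 99.01671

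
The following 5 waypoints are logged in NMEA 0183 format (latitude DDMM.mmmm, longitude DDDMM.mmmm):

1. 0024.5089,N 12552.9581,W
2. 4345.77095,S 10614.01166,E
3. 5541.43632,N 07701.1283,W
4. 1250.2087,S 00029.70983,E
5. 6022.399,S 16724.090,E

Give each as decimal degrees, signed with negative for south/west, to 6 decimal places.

1. 0.408482, -125.882635
2. -43.762849, 106.233528
3. 55.690605, -77.018805
4. -12.836812, 0.495164
5. -60.373317, 167.401500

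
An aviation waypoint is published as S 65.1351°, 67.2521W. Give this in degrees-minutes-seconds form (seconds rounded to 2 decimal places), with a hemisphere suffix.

65°08′6.36″ S, 67°15′7.56″ W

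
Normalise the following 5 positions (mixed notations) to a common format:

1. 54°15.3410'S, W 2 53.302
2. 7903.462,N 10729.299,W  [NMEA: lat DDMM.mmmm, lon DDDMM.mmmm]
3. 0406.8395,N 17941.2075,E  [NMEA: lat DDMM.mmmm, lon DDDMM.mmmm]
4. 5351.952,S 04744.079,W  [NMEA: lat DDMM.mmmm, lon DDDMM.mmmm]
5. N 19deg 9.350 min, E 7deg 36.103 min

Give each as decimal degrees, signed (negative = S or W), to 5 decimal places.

1. -54.25568, -2.88837
2. 79.05770, -107.48832
3. 4.11399, 179.68679
4. -53.86587, -47.73465
5. 19.15583, 7.60172

Point 1:
  φ: 54 + 15.341/60 = 54.255683
  S ⇒ negate
  Longitude: 2 + 53.302/60 = 2.888367
  W ⇒ negate
Point 2:
  Latitude: degrees = first 2 digits = 79, minutes = 3.462; 79 + 3.462/60 = 79.057700
  N → positive
  Longitude: degrees = first 3 digits = 107, minutes = 29.299; 107 + 29.299/60 = 107.488317
  W → negative
Point 3:
  Lat: split at 2 digits → 04° and 6.8395′; 4 + 6.8395/60 = 4.113992
  N → positive
  λ: split at 3 digits → 179° and 41.2075′; 179 + 41.2075/60 = 179.686792
  E → positive
Point 4:
  Latitude: degrees = first 2 digits = 53, minutes = 51.952; 53 + 51.952/60 = 53.865867
  hemisphere S, so the sign is −
  λ: degrees = first 3 digits = 47, minutes = 44.079; 47 + 44.079/60 = 47.734650
  hemisphere W, so the sign is −
Point 5:
  Lat: 9.35′ = 0.155833°; total 19.155833
  N → positive
  λ: 36.103′ = 0.601717°; total 7.601717
  E → positive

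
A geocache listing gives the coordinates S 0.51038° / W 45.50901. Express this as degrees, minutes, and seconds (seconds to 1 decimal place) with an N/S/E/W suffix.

0°30′37.4″ S, 45°30′32.4″ W

Latitude: whole degrees 0; 30.62280′ → 30′ and 37.368″
Longitude: 0.509010 × 60 = 30.54060′ → 30′, remainder × 60 = 32.436″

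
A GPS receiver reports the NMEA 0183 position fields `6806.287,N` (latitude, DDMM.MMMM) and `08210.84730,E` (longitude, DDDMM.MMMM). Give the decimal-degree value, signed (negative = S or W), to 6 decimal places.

68.104783, 82.180788

Latitude: degrees = first 2 digits = 68, minutes = 6.287; 68 + 6.287/60 = 68.1047833
N ⇒ keep positive
Lon: split at 3 digits → 082° and 10.8473′; 82 + 10.8473/60 = 82.1807883
E → positive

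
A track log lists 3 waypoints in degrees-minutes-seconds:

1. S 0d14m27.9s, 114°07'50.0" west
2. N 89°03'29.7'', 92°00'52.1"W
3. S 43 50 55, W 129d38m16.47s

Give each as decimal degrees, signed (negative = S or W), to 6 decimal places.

Point 1:
  φ: 0° + 14/60 + 27.9/3600 = 0 + 0.233333 + 0.007750 = 0.2410833
  S ⇒ negate
  Longitude: 7′ + 50″ = 7.83333′; 114 + 7.83333/60 = 114.1305556
  W ⇒ negate
Point 2:
  φ: 89° + 3/60 + 29.7/3600 = 89 + 0.050000 + 0.008250 = 89.0582500
  N → positive
  Longitude: 92° + 0/60 + 52.1/3600 = 92 + 0.000000 + 0.014472 = 92.0144722
  W ⇒ negate
Point 3:
  Latitude: 43 + 50/60 + 55/3600 = 43.8486111
  hemisphere S, so the sign is −
  Lon: 129° + 38/60 + 16.47/3600 = 129 + 0.633333 + 0.004575 = 129.6379083
  hemisphere W, so the sign is −

1. -0.241083, -114.130556
2. 89.058250, -92.014472
3. -43.848611, -129.637908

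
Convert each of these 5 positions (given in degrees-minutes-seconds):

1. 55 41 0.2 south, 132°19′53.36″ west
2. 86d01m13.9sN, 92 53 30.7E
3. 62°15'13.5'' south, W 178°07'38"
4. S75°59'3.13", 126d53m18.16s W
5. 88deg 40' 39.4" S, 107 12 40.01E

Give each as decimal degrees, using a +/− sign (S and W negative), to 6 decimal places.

Point 1:
  Lat: 55° + 41/60 + 0.2/3600 = 55 + 0.683333 + 0.000056 = 55.6833889
  S ⇒ negate
  Lon: 132 + 19/60 + 53.36/3600 = 132.3314889
  W → negative
Point 2:
  Latitude: 86° + 1/60 + 13.9/3600 = 86 + 0.016667 + 0.003861 = 86.0205278
  N ⇒ keep positive
  Lon: 53′ + 30.7″ = 53.51167′; 92 + 53.51167/60 = 92.8918611
  E → positive
Point 3:
  φ: 15′ + 13.5″ = 15.22500′; 62 + 15.22500/60 = 62.2537500
  hemisphere S, so the sign is −
  λ: 7′ + 38″ = 7.63333′; 178 + 7.63333/60 = 178.1272222
  W → negative
Point 4:
  φ: 59′ + 3.13″ = 59.05217′; 75 + 59.05217/60 = 75.9842028
  S → negative
  λ: 126 + 53/60 + 18.16/3600 = 126.8883778
  W → negative
Point 5:
  φ: 88 + 40/60 + 39.4/3600 = 88.6776111
  hemisphere S, so the sign is −
  λ: 12′ + 40.01″ = 12.66683′; 107 + 12.66683/60 = 107.2111139
  E → positive

1. -55.683389, -132.331489
2. 86.020528, 92.891861
3. -62.253750, -178.127222
4. -75.984203, -126.888378
5. -88.677611, 107.211114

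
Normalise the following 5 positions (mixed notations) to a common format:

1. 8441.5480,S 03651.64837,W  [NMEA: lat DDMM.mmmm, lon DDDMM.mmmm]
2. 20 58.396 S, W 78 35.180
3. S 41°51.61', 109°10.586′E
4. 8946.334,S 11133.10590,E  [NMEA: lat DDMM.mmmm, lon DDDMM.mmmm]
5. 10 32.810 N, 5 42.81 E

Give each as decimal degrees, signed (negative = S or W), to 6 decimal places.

1. -84.692467, -36.860806
2. -20.973267, -78.586333
3. -41.860167, 109.176433
4. -89.772233, 111.551765
5. 10.546833, 5.713500

Point 1:
  Lat: degrees = first 2 digits = 84, minutes = 41.548; 84 + 41.548/60 = 84.6924667
  S → negative
  Longitude: degrees = first 3 digits = 36, minutes = 51.64837; 36 + 51.64837/60 = 36.8608062
  W → negative
Point 2:
  φ: 58.396′ = 0.973267°; total 20.9732667
  hemisphere S, so the sign is −
  Longitude: 78 + 35.18/60 = 78.5863333
  W ⇒ negate
Point 3:
  φ: 51.61′ = 0.860167°; total 41.8601667
  hemisphere S, so the sign is −
  λ: 109 + 10.586/60 = 109.1764333
  E → positive
Point 4:
  Latitude: degrees = first 2 digits = 89, minutes = 46.334; 89 + 46.334/60 = 89.7722333
  S ⇒ negate
  Longitude: degrees = first 3 digits = 111, minutes = 33.1059; 111 + 33.1059/60 = 111.5517650
  E → positive
Point 5:
  Lat: 32.81′ = 0.546833°; total 10.5468333
  N → positive
  Lon: 5 + 42.81/60 = 5.7135000
  E → positive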